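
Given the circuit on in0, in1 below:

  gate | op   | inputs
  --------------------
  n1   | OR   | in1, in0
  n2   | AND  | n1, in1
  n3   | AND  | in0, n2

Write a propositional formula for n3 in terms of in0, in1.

n1 = in1 OR in0
n2 = n1 AND in1 = (in1 OR in0) AND in1
n3 = in0 AND n2 = in0 AND ((in1 OR in0) AND in1)

in0 AND ((in1 OR in0) AND in1)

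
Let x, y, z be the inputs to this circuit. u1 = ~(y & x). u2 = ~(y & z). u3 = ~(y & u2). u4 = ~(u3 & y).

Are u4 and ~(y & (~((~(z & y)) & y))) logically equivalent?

Yes

u2 = ~(y & z)
u3 = ~(y & u2) = ~(y & (~(y & z)))
u4 = ~(u3 & y) = ~((~(y & (~(y & z)))) & y)
At x=0, y=1, z=1: circuit gives 0, formula gives 0.
At x=0, y=0, z=0: circuit gives 1, formula gives 1.
Agrees on all 8 inputs.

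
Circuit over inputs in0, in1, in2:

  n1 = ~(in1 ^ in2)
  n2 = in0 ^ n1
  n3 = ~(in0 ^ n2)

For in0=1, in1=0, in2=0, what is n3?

n1 = ~(0 ^ 0) = 1
n2 = 1 ^ 1 = 0
n3 = ~(1 ^ 0) = 0

0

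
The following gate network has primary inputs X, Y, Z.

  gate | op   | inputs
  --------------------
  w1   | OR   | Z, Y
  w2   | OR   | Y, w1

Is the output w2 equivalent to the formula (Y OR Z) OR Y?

w1 = Z OR Y
w2 = Y OR w1 = Y OR (Z OR Y)
At X=0, Y=0, Z=0: circuit gives 0, formula gives 0.
At X=0, Y=0, Z=1: circuit gives 1, formula gives 1.
Agrees on all 8 inputs.

Yes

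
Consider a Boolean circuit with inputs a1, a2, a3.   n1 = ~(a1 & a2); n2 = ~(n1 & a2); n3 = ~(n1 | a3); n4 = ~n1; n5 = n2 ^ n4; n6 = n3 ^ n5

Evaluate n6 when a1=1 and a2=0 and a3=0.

n1 = ~(1 & 0) = 1
n2 = ~(1 & 0) = 1
n3 = ~(1 | 0) = 0
n4 = ~1 = 0
n5 = 1 ^ 0 = 1
n6 = 0 ^ 1 = 1

1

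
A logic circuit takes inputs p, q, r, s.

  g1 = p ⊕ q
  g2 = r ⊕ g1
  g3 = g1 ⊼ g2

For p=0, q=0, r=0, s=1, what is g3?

1

g1 = 0 ⊕ 0 = 0
g2 = 0 ⊕ 0 = 0
g3 = 0 ⊼ 0 = 1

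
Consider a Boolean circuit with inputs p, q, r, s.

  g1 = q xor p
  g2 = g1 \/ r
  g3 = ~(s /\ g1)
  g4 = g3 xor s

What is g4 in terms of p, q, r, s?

g1 = q xor p
g3 = ~(s /\ g1) = ~(s /\ (q xor p))
g4 = g3 xor s = (~(s /\ (q xor p))) xor s

(~(s /\ (q xor p))) xor s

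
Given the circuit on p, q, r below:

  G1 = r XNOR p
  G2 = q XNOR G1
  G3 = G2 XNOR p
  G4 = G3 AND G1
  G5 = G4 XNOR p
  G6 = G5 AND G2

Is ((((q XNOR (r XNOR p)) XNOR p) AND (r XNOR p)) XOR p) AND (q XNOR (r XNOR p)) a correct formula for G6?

G1 = r XNOR p
G2 = q XNOR G1 = q XNOR (r XNOR p)
G3 = G2 XNOR p = (q XNOR (r XNOR p)) XNOR p
G4 = G3 AND G1 = ((q XNOR (r XNOR p)) XNOR p) AND (r XNOR p)
G5 = G4 XNOR p = (((q XNOR (r XNOR p)) XNOR p) AND (r XNOR p)) XNOR p
G6 = G5 AND G2 = ((((q XNOR (r XNOR p)) XNOR p) AND (r XNOR p)) XNOR p) AND (q XNOR (r XNOR p))
At p=0, q=0, r=1: circuit gives 1, formula gives 0.

No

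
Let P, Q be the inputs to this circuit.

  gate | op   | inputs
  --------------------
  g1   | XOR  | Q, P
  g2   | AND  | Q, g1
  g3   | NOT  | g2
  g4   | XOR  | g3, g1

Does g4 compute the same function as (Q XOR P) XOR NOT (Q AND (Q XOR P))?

Yes

g1 = Q XOR P
g2 = Q AND g1 = Q AND (Q XOR P)
g3 = NOT g2 = NOT (Q AND (Q XOR P))
g4 = g3 XOR g1 = NOT (Q AND (Q XOR P)) XOR (Q XOR P)
At P=1, Q=0: circuit gives 0, formula gives 0.
At P=0, Q=0: circuit gives 1, formula gives 1.
Agrees on all 4 inputs.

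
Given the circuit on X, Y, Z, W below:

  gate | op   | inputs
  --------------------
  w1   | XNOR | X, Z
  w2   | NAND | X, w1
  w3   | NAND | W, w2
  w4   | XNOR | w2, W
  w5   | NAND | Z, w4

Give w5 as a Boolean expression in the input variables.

Z NAND ((X NAND (X XNOR Z)) XNOR W)

w1 = X XNOR Z
w2 = X NAND w1 = X NAND (X XNOR Z)
w4 = w2 XNOR W = (X NAND (X XNOR Z)) XNOR W
w5 = Z NAND w4 = Z NAND ((X NAND (X XNOR Z)) XNOR W)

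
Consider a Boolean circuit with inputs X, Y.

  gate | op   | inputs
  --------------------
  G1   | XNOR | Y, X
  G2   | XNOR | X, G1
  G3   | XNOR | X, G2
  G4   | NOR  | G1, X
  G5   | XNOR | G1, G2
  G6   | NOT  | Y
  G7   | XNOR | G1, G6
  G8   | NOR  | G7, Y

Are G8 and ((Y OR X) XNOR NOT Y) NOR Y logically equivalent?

G1 = Y XNOR X
G6 = NOT Y
G7 = G1 XNOR G6 = (Y XNOR X) XNOR NOT Y
G8 = G7 NOR Y = ((Y XNOR X) XNOR NOT Y) NOR Y
At X=0, Y=0: circuit gives 0, formula gives 1.

No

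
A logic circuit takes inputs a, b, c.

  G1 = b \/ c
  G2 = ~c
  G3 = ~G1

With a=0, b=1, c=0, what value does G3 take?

0

G1 = 1 \/ 0 = 1
G3 = ~1 = 0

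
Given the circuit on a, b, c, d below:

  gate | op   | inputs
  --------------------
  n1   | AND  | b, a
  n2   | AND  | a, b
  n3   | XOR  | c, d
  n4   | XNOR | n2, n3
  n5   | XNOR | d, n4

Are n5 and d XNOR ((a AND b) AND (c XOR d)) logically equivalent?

n2 = a AND b
n3 = c XOR d
n4 = n2 XNOR n3 = (a AND b) XNOR (c XOR d)
n5 = d XNOR n4 = d XNOR ((a AND b) XNOR (c XOR d))
At a=0, b=0, c=0, d=0: circuit gives 0, formula gives 1.

No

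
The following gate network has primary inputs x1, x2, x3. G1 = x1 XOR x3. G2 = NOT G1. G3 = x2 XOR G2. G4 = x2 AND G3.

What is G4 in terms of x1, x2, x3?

x2 AND (x2 XOR NOT (x1 XOR x3))

G1 = x1 XOR x3
G2 = NOT G1 = NOT (x1 XOR x3)
G3 = x2 XOR G2 = x2 XOR NOT (x1 XOR x3)
G4 = x2 AND G3 = x2 AND (x2 XOR NOT (x1 XOR x3))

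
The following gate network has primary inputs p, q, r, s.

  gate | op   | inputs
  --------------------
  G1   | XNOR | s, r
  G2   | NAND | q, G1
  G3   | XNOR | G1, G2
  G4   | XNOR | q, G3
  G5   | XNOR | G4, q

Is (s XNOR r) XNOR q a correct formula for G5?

G1 = s XNOR r
G2 = q NAND G1 = q NAND (s XNOR r)
G3 = G1 XNOR G2 = (s XNOR r) XNOR (q NAND (s XNOR r))
G4 = q XNOR G3 = q XNOR ((s XNOR r) XNOR (q NAND (s XNOR r)))
G5 = G4 XNOR q = (q XNOR ((s XNOR r) XNOR (q NAND (s XNOR r)))) XNOR q
At p=0, q=0, r=0, s=0: circuit gives 1, formula gives 0.

No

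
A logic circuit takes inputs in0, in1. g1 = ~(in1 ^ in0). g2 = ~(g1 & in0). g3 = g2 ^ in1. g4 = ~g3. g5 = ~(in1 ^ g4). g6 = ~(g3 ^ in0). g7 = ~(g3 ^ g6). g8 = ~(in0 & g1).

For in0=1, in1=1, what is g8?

g1 = ~(1 ^ 1) = 1
g8 = ~(1 & 1) = 0

0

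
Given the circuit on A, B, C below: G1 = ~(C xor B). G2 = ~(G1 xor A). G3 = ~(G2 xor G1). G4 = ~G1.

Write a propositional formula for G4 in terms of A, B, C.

~(~(C xor B))

G1 = ~(C xor B)
G4 = ~G1 = ~(~(C xor B))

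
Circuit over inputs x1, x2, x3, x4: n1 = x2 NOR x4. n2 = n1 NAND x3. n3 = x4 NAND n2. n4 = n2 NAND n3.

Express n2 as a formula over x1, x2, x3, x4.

(x2 NOR x4) NAND x3

n1 = x2 NOR x4
n2 = n1 NAND x3 = (x2 NOR x4) NAND x3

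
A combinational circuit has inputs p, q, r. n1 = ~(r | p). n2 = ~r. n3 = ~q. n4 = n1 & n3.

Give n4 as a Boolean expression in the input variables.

n1 = ~(r | p)
n3 = ~q
n4 = n1 & n3 = (~(r | p)) & ~q

(~(r | p)) & ~q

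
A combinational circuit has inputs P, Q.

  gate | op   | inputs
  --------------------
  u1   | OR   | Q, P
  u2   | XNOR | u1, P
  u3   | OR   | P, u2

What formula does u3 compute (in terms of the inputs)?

P OR ((Q OR P) XNOR P)

u1 = Q OR P
u2 = u1 XNOR P = (Q OR P) XNOR P
u3 = P OR u2 = P OR ((Q OR P) XNOR P)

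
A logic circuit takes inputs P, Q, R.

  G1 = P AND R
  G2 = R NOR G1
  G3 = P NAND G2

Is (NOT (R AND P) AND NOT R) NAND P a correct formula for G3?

G1 = P AND R
G2 = R NOR G1 = R NOR (P AND R)
G3 = P NAND G2 = P NAND (R NOR (P AND R))
At P=1, Q=0, R=0: circuit gives 0, formula gives 0.
At P=0, Q=0, R=0: circuit gives 1, formula gives 1.
Agrees on all 8 inputs.

Yes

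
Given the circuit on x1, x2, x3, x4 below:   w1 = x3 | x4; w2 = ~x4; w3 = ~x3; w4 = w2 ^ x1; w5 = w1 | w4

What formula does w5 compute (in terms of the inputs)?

(x3 | x4) | (~x4 ^ x1)

w1 = x3 | x4
w2 = ~x4
w4 = w2 ^ x1 = ~x4 ^ x1
w5 = w1 | w4 = (x3 | x4) | (~x4 ^ x1)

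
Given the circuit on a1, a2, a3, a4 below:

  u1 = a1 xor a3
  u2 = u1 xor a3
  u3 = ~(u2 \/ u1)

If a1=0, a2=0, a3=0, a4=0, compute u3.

u1 = 0 xor 0 = 0
u2 = 0 xor 0 = 0
u3 = ~(0 \/ 0) = 1

1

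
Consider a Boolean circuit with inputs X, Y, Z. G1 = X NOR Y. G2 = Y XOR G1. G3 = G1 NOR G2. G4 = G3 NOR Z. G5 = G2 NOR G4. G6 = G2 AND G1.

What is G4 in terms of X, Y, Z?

G1 = X NOR Y
G2 = Y XOR G1 = Y XOR (X NOR Y)
G3 = G1 NOR G2 = (X NOR Y) NOR (Y XOR (X NOR Y))
G4 = G3 NOR Z = ((X NOR Y) NOR (Y XOR (X NOR Y))) NOR Z

((X NOR Y) NOR (Y XOR (X NOR Y))) NOR Z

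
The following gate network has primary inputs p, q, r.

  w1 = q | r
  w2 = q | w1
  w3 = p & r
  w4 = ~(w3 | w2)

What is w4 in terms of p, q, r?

~((p & r) | (q | (q | r)))

w1 = q | r
w2 = q | w1 = q | (q | r)
w3 = p & r
w4 = ~(w3 | w2) = ~((p & r) | (q | (q | r)))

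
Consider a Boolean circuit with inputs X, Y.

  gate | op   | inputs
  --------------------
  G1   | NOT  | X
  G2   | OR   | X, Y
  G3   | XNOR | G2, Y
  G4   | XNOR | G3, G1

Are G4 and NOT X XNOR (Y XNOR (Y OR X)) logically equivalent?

G1 = NOT X
G2 = X OR Y
G3 = G2 XNOR Y = (X OR Y) XNOR Y
G4 = G3 XNOR G1 = ((X OR Y) XNOR Y) XNOR NOT X
At X=1, Y=1: circuit gives 0, formula gives 0.
At X=0, Y=0: circuit gives 1, formula gives 1.
Agrees on all 4 inputs.

Yes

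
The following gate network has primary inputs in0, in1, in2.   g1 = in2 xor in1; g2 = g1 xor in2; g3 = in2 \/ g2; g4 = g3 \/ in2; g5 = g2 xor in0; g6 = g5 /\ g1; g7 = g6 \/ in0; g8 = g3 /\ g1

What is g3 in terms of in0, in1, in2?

in2 \/ ((in2 xor in1) xor in2)

g1 = in2 xor in1
g2 = g1 xor in2 = (in2 xor in1) xor in2
g3 = in2 \/ g2 = in2 \/ ((in2 xor in1) xor in2)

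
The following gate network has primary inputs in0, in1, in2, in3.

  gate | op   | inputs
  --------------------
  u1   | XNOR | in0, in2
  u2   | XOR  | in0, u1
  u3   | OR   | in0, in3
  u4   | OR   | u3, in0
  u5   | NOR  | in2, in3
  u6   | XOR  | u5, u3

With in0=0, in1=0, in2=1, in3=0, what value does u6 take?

u3 = 0 OR 0 = 0
u5 = 1 NOR 0 = 0
u6 = 0 XOR 0 = 0

0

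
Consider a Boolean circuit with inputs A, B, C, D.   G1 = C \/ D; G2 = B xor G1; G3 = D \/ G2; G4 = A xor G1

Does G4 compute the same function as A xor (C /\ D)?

G1 = C \/ D
G4 = A xor G1 = A xor (C \/ D)
At A=0, B=0, C=0, D=1: circuit gives 1, formula gives 0.

No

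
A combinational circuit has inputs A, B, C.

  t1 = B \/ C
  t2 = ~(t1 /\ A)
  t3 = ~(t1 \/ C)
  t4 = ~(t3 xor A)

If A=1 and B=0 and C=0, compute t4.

1

t1 = 0 \/ 0 = 0
t3 = ~(0 \/ 0) = 1
t4 = ~(1 xor 1) = 1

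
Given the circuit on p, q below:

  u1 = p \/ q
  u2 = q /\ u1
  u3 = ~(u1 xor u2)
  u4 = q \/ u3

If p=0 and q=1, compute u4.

1

u1 = 0 \/ 1 = 1
u2 = 1 /\ 1 = 1
u3 = ~(1 xor 1) = 1
u4 = 1 \/ 1 = 1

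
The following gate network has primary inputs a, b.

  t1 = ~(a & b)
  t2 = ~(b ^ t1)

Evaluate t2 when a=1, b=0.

t1 = ~(1 & 0) = 1
t2 = ~(0 ^ 1) = 0

0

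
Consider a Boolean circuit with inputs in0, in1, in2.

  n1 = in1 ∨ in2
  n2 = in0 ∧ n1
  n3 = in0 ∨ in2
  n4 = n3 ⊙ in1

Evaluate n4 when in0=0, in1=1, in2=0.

0

n3 = 0 ∨ 0 = 0
n4 = 0 ⊙ 1 = 0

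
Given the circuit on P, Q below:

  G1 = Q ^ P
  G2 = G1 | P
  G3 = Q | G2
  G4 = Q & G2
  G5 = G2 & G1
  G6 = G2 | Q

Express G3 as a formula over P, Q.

G1 = Q ^ P
G2 = G1 | P = (Q ^ P) | P
G3 = Q | G2 = Q | ((Q ^ P) | P)

Q | ((Q ^ P) | P)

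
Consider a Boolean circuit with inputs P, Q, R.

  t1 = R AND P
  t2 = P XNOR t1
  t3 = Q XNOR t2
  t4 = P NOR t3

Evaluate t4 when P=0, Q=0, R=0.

1

t1 = 0 AND 0 = 0
t2 = 0 XNOR 0 = 1
t3 = 0 XNOR 1 = 0
t4 = 0 NOR 0 = 1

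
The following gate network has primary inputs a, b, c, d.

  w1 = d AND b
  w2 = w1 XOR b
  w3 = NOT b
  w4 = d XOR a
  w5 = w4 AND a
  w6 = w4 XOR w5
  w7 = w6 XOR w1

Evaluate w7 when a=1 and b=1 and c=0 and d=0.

w1 = 0 AND 1 = 0
w4 = 0 XOR 1 = 1
w5 = 1 AND 1 = 1
w6 = 1 XOR 1 = 0
w7 = 0 XOR 0 = 0

0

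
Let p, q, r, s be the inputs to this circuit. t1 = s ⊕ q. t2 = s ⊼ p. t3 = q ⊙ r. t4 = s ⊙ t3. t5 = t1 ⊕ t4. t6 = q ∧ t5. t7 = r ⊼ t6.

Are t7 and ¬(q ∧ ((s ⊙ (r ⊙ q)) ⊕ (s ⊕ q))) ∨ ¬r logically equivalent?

Yes

t1 = s ⊕ q
t3 = q ⊙ r
t4 = s ⊙ t3 = s ⊙ (q ⊙ r)
t5 = t1 ⊕ t4 = (s ⊕ q) ⊕ (s ⊙ (q ⊙ r))
t6 = q ∧ t5 = q ∧ ((s ⊕ q) ⊕ (s ⊙ (q ⊙ r)))
t7 = r ⊼ t6 = r ⊼ (q ∧ ((s ⊕ q) ⊕ (s ⊙ (q ⊙ r))))
At p=0, q=1, r=1, s=0: circuit gives 0, formula gives 0.
At p=0, q=0, r=0, s=0: circuit gives 1, formula gives 1.
Agrees on all 16 inputs.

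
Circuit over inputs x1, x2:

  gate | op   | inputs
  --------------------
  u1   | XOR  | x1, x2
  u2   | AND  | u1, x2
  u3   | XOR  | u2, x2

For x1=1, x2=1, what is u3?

u1 = 1 XOR 1 = 0
u2 = 0 AND 1 = 0
u3 = 0 XOR 1 = 1

1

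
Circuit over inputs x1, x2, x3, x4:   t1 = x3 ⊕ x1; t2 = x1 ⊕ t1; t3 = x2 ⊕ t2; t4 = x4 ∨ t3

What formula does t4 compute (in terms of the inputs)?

x4 ∨ (x2 ⊕ (x1 ⊕ (x3 ⊕ x1)))

t1 = x3 ⊕ x1
t2 = x1 ⊕ t1 = x1 ⊕ (x3 ⊕ x1)
t3 = x2 ⊕ t2 = x2 ⊕ (x1 ⊕ (x3 ⊕ x1))
t4 = x4 ∨ t3 = x4 ∨ (x2 ⊕ (x1 ⊕ (x3 ⊕ x1)))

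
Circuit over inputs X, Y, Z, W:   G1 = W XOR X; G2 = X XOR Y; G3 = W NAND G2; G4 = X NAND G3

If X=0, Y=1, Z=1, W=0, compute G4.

G2 = 0 XOR 1 = 1
G3 = 0 NAND 1 = 1
G4 = 0 NAND 1 = 1

1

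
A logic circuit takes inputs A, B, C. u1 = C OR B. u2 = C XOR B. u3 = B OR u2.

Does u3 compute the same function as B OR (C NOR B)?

u2 = C XOR B
u3 = B OR u2 = B OR (C XOR B)
At A=0, B=0, C=0: circuit gives 0, formula gives 1.

No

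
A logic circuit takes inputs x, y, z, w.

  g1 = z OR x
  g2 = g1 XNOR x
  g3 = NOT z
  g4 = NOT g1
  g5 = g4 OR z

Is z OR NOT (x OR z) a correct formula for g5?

g1 = z OR x
g4 = NOT g1 = NOT (z OR x)
g5 = g4 OR z = NOT (z OR x) OR z
At x=1, y=0, z=0, w=0: circuit gives 0, formula gives 0.
At x=0, y=0, z=0, w=0: circuit gives 1, formula gives 1.
Agrees on all 16 inputs.

Yes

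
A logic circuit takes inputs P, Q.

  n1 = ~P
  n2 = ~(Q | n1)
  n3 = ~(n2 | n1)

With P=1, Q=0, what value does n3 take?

0

n1 = ~1 = 0
n2 = ~(0 | 0) = 1
n3 = ~(1 | 0) = 0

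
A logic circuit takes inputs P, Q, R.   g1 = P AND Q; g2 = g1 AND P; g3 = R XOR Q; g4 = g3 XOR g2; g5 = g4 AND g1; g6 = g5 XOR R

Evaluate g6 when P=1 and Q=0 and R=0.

0

g1 = 1 AND 0 = 0
g2 = 0 AND 1 = 0
g3 = 0 XOR 0 = 0
g4 = 0 XOR 0 = 0
g5 = 0 AND 0 = 0
g6 = 0 XOR 0 = 0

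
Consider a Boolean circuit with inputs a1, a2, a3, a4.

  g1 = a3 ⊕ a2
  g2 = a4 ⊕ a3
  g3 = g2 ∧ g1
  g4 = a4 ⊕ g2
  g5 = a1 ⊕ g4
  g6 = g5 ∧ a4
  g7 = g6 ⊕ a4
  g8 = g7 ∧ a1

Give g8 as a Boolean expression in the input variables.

g2 = a4 ⊕ a3
g4 = a4 ⊕ g2 = a4 ⊕ (a4 ⊕ a3)
g5 = a1 ⊕ g4 = a1 ⊕ (a4 ⊕ (a4 ⊕ a3))
g6 = g5 ∧ a4 = (a1 ⊕ (a4 ⊕ (a4 ⊕ a3))) ∧ a4
g7 = g6 ⊕ a4 = ((a1 ⊕ (a4 ⊕ (a4 ⊕ a3))) ∧ a4) ⊕ a4
g8 = g7 ∧ a1 = (((a1 ⊕ (a4 ⊕ (a4 ⊕ a3))) ∧ a4) ⊕ a4) ∧ a1

(((a1 ⊕ (a4 ⊕ (a4 ⊕ a3))) ∧ a4) ⊕ a4) ∧ a1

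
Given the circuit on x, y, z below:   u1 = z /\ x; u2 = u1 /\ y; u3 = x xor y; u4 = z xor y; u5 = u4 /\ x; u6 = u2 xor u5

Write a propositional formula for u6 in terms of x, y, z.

((z /\ x) /\ y) xor ((z xor y) /\ x)

u1 = z /\ x
u2 = u1 /\ y = (z /\ x) /\ y
u4 = z xor y
u5 = u4 /\ x = (z xor y) /\ x
u6 = u2 xor u5 = ((z /\ x) /\ y) xor ((z xor y) /\ x)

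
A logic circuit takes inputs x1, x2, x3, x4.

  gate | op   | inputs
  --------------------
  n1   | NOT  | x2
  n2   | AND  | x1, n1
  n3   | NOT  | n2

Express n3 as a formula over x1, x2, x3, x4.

NOT (x1 AND NOT x2)

n1 = NOT x2
n2 = x1 AND n1 = x1 AND NOT x2
n3 = NOT n2 = NOT (x1 AND NOT x2)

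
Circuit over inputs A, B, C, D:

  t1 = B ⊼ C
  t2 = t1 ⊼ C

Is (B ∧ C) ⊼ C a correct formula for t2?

t1 = B ⊼ C
t2 = t1 ⊼ C = (B ⊼ C) ⊼ C
At A=0, B=0, C=1, D=0: circuit gives 0, formula gives 1.

No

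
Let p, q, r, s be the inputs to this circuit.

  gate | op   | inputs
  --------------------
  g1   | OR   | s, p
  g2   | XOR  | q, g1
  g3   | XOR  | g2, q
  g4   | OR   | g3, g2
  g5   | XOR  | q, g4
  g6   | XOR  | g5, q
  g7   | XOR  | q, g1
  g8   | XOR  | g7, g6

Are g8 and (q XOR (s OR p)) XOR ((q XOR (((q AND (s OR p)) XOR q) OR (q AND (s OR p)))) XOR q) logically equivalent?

No

g1 = s OR p
g2 = q XOR g1 = q XOR (s OR p)
g3 = g2 XOR q = (q XOR (s OR p)) XOR q
g4 = g3 OR g2 = ((q XOR (s OR p)) XOR q) OR (q XOR (s OR p))
g5 = q XOR g4 = q XOR (((q XOR (s OR p)) XOR q) OR (q XOR (s OR p)))
g6 = g5 XOR q = (q XOR (((q XOR (s OR p)) XOR q) OR (q XOR (s OR p)))) XOR q
g7 = q XOR g1 = q XOR (s OR p)
g8 = g7 XOR g6 = (q XOR (s OR p)) XOR ((q XOR (((q XOR (s OR p)) XOR q) OR (q XOR (s OR p)))) XOR q)
At p=0, q=0, r=0, s=1: circuit gives 0, formula gives 1.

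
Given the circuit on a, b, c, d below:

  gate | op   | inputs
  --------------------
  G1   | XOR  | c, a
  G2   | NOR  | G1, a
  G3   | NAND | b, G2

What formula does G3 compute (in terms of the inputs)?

b NAND ((c XOR a) NOR a)

G1 = c XOR a
G2 = G1 NOR a = (c XOR a) NOR a
G3 = b NAND G2 = b NAND ((c XOR a) NOR a)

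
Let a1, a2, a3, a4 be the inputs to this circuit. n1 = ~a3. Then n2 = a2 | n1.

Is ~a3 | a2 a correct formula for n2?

Yes

n1 = ~a3
n2 = a2 | n1 = a2 | ~a3
At a1=0, a2=0, a3=1, a4=0: circuit gives 0, formula gives 0.
At a1=0, a2=0, a3=0, a4=0: circuit gives 1, formula gives 1.
Agrees on all 16 inputs.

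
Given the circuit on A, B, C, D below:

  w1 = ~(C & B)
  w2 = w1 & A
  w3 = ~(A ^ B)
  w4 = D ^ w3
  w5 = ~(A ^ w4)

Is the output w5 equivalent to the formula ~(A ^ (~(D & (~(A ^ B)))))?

No

w3 = ~(A ^ B)
w4 = D ^ w3 = D ^ (~(A ^ B))
w5 = ~(A ^ w4) = ~(A ^ (D ^ (~(A ^ B))))
At A=0, B=1, C=0, D=0: circuit gives 1, formula gives 0.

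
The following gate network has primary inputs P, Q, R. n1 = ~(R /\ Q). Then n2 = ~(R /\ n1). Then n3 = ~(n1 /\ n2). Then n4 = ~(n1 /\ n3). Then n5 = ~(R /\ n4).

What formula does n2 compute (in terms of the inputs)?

~(R /\ (~(R /\ Q)))

n1 = ~(R /\ Q)
n2 = ~(R /\ n1) = ~(R /\ (~(R /\ Q)))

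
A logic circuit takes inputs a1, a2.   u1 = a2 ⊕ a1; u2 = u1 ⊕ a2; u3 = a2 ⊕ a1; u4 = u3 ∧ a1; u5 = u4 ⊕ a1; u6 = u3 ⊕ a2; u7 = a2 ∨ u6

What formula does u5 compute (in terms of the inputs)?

u3 = a2 ⊕ a1
u4 = u3 ∧ a1 = (a2 ⊕ a1) ∧ a1
u5 = u4 ⊕ a1 = ((a2 ⊕ a1) ∧ a1) ⊕ a1

((a2 ⊕ a1) ∧ a1) ⊕ a1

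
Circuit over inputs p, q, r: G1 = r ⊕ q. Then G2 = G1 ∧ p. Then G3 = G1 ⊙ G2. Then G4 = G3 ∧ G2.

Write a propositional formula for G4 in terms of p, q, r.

((r ⊕ q) ⊙ ((r ⊕ q) ∧ p)) ∧ ((r ⊕ q) ∧ p)

G1 = r ⊕ q
G2 = G1 ∧ p = (r ⊕ q) ∧ p
G3 = G1 ⊙ G2 = (r ⊕ q) ⊙ ((r ⊕ q) ∧ p)
G4 = G3 ∧ G2 = ((r ⊕ q) ⊙ ((r ⊕ q) ∧ p)) ∧ ((r ⊕ q) ∧ p)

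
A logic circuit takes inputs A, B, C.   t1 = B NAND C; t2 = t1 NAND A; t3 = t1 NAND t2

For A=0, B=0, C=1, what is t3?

t1 = 0 NAND 1 = 1
t2 = 1 NAND 0 = 1
t3 = 1 NAND 1 = 0

0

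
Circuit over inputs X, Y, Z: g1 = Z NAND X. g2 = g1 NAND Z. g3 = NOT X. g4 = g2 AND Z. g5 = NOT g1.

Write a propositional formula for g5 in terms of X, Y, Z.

NOT (Z NAND X)

g1 = Z NAND X
g5 = NOT g1 = NOT (Z NAND X)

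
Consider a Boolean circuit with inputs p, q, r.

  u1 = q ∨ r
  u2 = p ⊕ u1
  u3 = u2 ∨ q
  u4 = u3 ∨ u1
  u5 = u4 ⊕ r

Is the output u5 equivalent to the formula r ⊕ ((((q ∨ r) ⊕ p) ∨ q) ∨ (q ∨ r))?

u1 = q ∨ r
u2 = p ⊕ u1 = p ⊕ (q ∨ r)
u3 = u2 ∨ q = (p ⊕ (q ∨ r)) ∨ q
u4 = u3 ∨ u1 = ((p ⊕ (q ∨ r)) ∨ q) ∨ (q ∨ r)
u5 = u4 ⊕ r = (((p ⊕ (q ∨ r)) ∨ q) ∨ (q ∨ r)) ⊕ r
At p=0, q=0, r=0: circuit gives 0, formula gives 0.
At p=0, q=1, r=0: circuit gives 1, formula gives 1.
Agrees on all 8 inputs.

Yes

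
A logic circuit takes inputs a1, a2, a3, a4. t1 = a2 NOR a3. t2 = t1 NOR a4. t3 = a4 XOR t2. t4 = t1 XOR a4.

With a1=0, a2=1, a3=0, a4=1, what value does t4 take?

1

t1 = 1 NOR 0 = 0
t4 = 0 XOR 1 = 1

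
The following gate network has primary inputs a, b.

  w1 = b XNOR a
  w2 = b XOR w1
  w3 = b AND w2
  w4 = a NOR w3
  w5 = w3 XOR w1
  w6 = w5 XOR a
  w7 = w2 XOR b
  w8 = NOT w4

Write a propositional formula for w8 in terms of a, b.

NOT (a NOR (b AND (b XOR (b XNOR a))))

w1 = b XNOR a
w2 = b XOR w1 = b XOR (b XNOR a)
w3 = b AND w2 = b AND (b XOR (b XNOR a))
w4 = a NOR w3 = a NOR (b AND (b XOR (b XNOR a)))
w8 = NOT w4 = NOT (a NOR (b AND (b XOR (b XNOR a))))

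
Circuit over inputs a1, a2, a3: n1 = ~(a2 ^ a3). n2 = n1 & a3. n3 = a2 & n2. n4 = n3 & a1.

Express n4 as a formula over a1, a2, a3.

n1 = ~(a2 ^ a3)
n2 = n1 & a3 = (~(a2 ^ a3)) & a3
n3 = a2 & n2 = a2 & ((~(a2 ^ a3)) & a3)
n4 = n3 & a1 = (a2 & ((~(a2 ^ a3)) & a3)) & a1

(a2 & ((~(a2 ^ a3)) & a3)) & a1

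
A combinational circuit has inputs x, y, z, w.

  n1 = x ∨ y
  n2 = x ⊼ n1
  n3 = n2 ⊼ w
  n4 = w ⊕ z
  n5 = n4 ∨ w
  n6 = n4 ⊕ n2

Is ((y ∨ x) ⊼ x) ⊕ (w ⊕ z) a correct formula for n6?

n1 = x ∨ y
n2 = x ⊼ n1 = x ⊼ (x ∨ y)
n4 = w ⊕ z
n6 = n4 ⊕ n2 = (w ⊕ z) ⊕ (x ⊼ (x ∨ y))
At x=0, y=0, z=0, w=1: circuit gives 0, formula gives 0.
At x=0, y=0, z=0, w=0: circuit gives 1, formula gives 1.
Agrees on all 16 inputs.

Yes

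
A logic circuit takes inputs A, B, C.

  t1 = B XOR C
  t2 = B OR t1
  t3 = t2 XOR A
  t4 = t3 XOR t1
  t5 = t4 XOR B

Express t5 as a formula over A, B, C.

t1 = B XOR C
t2 = B OR t1 = B OR (B XOR C)
t3 = t2 XOR A = (B OR (B XOR C)) XOR A
t4 = t3 XOR t1 = ((B OR (B XOR C)) XOR A) XOR (B XOR C)
t5 = t4 XOR B = (((B OR (B XOR C)) XOR A) XOR (B XOR C)) XOR B

(((B OR (B XOR C)) XOR A) XOR (B XOR C)) XOR B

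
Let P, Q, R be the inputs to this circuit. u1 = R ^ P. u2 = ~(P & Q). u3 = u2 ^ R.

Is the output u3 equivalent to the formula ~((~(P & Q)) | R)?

u2 = ~(P & Q)
u3 = u2 ^ R = (~(P & Q)) ^ R
At P=0, Q=0, R=0: circuit gives 1, formula gives 0.

No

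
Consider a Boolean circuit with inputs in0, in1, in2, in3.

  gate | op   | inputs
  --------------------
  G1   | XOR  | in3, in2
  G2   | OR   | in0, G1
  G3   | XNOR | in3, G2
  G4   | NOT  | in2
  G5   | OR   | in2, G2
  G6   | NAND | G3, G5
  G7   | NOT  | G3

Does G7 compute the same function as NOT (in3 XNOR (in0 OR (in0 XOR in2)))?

G1 = in3 XOR in2
G2 = in0 OR G1 = in0 OR (in3 XOR in2)
G3 = in3 XNOR G2 = in3 XNOR (in0 OR (in3 XOR in2))
G7 = NOT G3 = NOT (in3 XNOR (in0 OR (in3 XOR in2)))
At in0=0, in1=0, in2=0, in3=1: circuit gives 0, formula gives 1.

No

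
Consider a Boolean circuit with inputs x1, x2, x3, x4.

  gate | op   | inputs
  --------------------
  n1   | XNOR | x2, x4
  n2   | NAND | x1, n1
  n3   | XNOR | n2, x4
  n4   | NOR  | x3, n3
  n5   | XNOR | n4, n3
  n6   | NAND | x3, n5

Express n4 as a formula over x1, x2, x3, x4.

x3 NOR ((x1 NAND (x2 XNOR x4)) XNOR x4)

n1 = x2 XNOR x4
n2 = x1 NAND n1 = x1 NAND (x2 XNOR x4)
n3 = n2 XNOR x4 = (x1 NAND (x2 XNOR x4)) XNOR x4
n4 = x3 NOR n3 = x3 NOR ((x1 NAND (x2 XNOR x4)) XNOR x4)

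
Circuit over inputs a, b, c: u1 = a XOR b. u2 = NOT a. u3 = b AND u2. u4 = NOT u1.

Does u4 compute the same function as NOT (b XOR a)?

Yes

u1 = a XOR b
u4 = NOT u1 = NOT (a XOR b)
At a=0, b=1, c=0: circuit gives 0, formula gives 0.
At a=0, b=0, c=0: circuit gives 1, formula gives 1.
Agrees on all 8 inputs.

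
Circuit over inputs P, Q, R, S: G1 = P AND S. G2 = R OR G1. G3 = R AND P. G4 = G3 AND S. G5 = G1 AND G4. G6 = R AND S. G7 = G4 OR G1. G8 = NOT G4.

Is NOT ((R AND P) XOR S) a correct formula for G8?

No

G3 = R AND P
G4 = G3 AND S = (R AND P) AND S
G8 = NOT G4 = NOT ((R AND P) AND S)
At P=0, Q=0, R=0, S=1: circuit gives 1, formula gives 0.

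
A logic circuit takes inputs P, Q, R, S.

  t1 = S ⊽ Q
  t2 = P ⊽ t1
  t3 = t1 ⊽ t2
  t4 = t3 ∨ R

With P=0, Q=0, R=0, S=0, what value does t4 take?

0

t1 = 0 ⊽ 0 = 1
t2 = 0 ⊽ 1 = 0
t3 = 1 ⊽ 0 = 0
t4 = 0 ∨ 0 = 0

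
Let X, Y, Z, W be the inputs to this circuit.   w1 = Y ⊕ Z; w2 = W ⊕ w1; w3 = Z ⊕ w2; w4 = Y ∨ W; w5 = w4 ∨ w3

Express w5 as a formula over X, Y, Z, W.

(Y ∨ W) ∨ (Z ⊕ (W ⊕ (Y ⊕ Z)))

w1 = Y ⊕ Z
w2 = W ⊕ w1 = W ⊕ (Y ⊕ Z)
w3 = Z ⊕ w2 = Z ⊕ (W ⊕ (Y ⊕ Z))
w4 = Y ∨ W
w5 = w4 ∨ w3 = (Y ∨ W) ∨ (Z ⊕ (W ⊕ (Y ⊕ Z)))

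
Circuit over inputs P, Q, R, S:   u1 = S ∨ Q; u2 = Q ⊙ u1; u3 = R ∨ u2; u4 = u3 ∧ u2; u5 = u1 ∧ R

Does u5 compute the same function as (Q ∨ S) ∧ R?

u1 = S ∨ Q
u5 = u1 ∧ R = (S ∨ Q) ∧ R
At P=0, Q=0, R=0, S=0: circuit gives 0, formula gives 0.
At P=0, Q=0, R=1, S=1: circuit gives 1, formula gives 1.
Agrees on all 16 inputs.

Yes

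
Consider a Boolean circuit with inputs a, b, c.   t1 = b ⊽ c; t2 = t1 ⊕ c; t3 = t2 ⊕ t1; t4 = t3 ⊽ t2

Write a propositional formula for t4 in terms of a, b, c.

(((b ⊽ c) ⊕ c) ⊕ (b ⊽ c)) ⊽ ((b ⊽ c) ⊕ c)

t1 = b ⊽ c
t2 = t1 ⊕ c = (b ⊽ c) ⊕ c
t3 = t2 ⊕ t1 = ((b ⊽ c) ⊕ c) ⊕ (b ⊽ c)
t4 = t3 ⊽ t2 = (((b ⊽ c) ⊕ c) ⊕ (b ⊽ c)) ⊽ ((b ⊽ c) ⊕ c)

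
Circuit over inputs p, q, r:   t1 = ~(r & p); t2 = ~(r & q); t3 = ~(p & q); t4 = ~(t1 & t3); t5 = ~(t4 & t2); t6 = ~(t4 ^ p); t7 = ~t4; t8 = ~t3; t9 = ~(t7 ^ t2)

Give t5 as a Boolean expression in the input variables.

t1 = ~(r & p)
t2 = ~(r & q)
t3 = ~(p & q)
t4 = ~(t1 & t3) = ~((~(r & p)) & (~(p & q)))
t5 = ~(t4 & t2) = ~((~((~(r & p)) & (~(p & q)))) & (~(r & q)))

~((~((~(r & p)) & (~(p & q)))) & (~(r & q)))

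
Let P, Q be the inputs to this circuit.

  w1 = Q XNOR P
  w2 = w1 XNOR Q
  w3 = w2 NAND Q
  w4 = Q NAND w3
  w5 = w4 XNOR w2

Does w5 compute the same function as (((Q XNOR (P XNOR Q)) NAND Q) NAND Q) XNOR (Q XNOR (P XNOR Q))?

Yes

w1 = Q XNOR P
w2 = w1 XNOR Q = (Q XNOR P) XNOR Q
w3 = w2 NAND Q = ((Q XNOR P) XNOR Q) NAND Q
w4 = Q NAND w3 = Q NAND (((Q XNOR P) XNOR Q) NAND Q)
w5 = w4 XNOR w2 = (Q NAND (((Q XNOR P) XNOR Q) NAND Q)) XNOR ((Q XNOR P) XNOR Q)
At P=0, Q=0: circuit gives 0, formula gives 0.
At P=0, Q=1: circuit gives 1, formula gives 1.
Agrees on all 4 inputs.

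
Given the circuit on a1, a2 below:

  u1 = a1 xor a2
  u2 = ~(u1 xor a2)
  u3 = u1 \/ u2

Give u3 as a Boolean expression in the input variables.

u1 = a1 xor a2
u2 = ~(u1 xor a2) = ~((a1 xor a2) xor a2)
u3 = u1 \/ u2 = (a1 xor a2) \/ (~((a1 xor a2) xor a2))

(a1 xor a2) \/ (~((a1 xor a2) xor a2))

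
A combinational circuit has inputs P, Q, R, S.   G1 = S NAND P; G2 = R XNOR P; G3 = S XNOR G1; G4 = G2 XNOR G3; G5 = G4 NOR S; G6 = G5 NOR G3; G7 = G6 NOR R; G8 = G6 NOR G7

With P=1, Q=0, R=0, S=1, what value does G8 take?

0

G1 = 1 NAND 1 = 0
G2 = 0 XNOR 1 = 0
G3 = 1 XNOR 0 = 0
G4 = 0 XNOR 0 = 1
G5 = 1 NOR 1 = 0
G6 = 0 NOR 0 = 1
G7 = 1 NOR 0 = 0
G8 = 1 NOR 0 = 0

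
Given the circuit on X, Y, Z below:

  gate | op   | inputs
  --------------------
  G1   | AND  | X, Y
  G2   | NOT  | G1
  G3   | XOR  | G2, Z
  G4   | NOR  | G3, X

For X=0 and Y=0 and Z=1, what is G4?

1

G1 = 0 AND 0 = 0
G2 = NOT 0 = 1
G3 = 1 XOR 1 = 0
G4 = 0 NOR 0 = 1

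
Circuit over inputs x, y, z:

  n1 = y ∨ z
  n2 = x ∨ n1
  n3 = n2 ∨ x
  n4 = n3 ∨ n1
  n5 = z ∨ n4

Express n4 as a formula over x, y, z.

((x ∨ (y ∨ z)) ∨ x) ∨ (y ∨ z)

n1 = y ∨ z
n2 = x ∨ n1 = x ∨ (y ∨ z)
n3 = n2 ∨ x = (x ∨ (y ∨ z)) ∨ x
n4 = n3 ∨ n1 = ((x ∨ (y ∨ z)) ∨ x) ∨ (y ∨ z)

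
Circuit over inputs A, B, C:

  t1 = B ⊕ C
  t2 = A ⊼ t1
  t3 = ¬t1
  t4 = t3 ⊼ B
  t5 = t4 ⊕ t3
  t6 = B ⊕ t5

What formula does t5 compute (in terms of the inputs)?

t1 = B ⊕ C
t3 = ¬t1 = ¬(B ⊕ C)
t4 = t3 ⊼ B = ¬(B ⊕ C) ⊼ B
t5 = t4 ⊕ t3 = (¬(B ⊕ C) ⊼ B) ⊕ ¬(B ⊕ C)

(¬(B ⊕ C) ⊼ B) ⊕ ¬(B ⊕ C)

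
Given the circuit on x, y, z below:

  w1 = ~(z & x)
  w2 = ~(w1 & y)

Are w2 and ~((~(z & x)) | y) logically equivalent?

No

w1 = ~(z & x)
w2 = ~(w1 & y) = ~((~(z & x)) & y)
At x=0, y=0, z=0: circuit gives 1, formula gives 0.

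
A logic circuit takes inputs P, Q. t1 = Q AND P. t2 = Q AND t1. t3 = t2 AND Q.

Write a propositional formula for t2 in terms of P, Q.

t1 = Q AND P
t2 = Q AND t1 = Q AND (Q AND P)

Q AND (Q AND P)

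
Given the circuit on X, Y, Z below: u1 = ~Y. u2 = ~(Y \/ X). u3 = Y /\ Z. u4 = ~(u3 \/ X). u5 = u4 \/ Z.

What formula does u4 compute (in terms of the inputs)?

u3 = Y /\ Z
u4 = ~(u3 \/ X) = ~((Y /\ Z) \/ X)

~((Y /\ Z) \/ X)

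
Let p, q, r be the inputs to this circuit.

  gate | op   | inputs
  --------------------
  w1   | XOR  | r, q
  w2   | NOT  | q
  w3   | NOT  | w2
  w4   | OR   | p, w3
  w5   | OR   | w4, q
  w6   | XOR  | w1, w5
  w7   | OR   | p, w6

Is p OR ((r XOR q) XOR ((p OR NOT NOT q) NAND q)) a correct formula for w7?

No

w1 = r XOR q
w2 = NOT q
w3 = NOT w2 = NOT NOT q
w4 = p OR w3 = p OR NOT NOT q
w5 = w4 OR q = (p OR NOT NOT q) OR q
w6 = w1 XOR w5 = (r XOR q) XOR ((p OR NOT NOT q) OR q)
w7 = p OR w6 = p OR ((r XOR q) XOR ((p OR NOT NOT q) OR q))
At p=0, q=0, r=0: circuit gives 0, formula gives 1.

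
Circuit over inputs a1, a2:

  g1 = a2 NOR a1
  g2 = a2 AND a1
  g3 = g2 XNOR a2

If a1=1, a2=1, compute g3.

g2 = 1 AND 1 = 1
g3 = 1 XNOR 1 = 1

1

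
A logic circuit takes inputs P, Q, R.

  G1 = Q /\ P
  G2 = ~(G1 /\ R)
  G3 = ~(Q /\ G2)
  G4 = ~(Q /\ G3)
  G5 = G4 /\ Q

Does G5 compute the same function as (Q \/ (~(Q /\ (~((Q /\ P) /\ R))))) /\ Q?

No

G1 = Q /\ P
G2 = ~(G1 /\ R) = ~((Q /\ P) /\ R)
G3 = ~(Q /\ G2) = ~(Q /\ (~((Q /\ P) /\ R)))
G4 = ~(Q /\ G3) = ~(Q /\ (~(Q /\ (~((Q /\ P) /\ R)))))
G5 = G4 /\ Q = (~(Q /\ (~(Q /\ (~((Q /\ P) /\ R)))))) /\ Q
At P=1, Q=1, R=1: circuit gives 0, formula gives 1.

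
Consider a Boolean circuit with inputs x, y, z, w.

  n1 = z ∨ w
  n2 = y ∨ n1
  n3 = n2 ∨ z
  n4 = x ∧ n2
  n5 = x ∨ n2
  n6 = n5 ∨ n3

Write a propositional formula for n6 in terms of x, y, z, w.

n1 = z ∨ w
n2 = y ∨ n1 = y ∨ (z ∨ w)
n3 = n2 ∨ z = (y ∨ (z ∨ w)) ∨ z
n5 = x ∨ n2 = x ∨ (y ∨ (z ∨ w))
n6 = n5 ∨ n3 = (x ∨ (y ∨ (z ∨ w))) ∨ ((y ∨ (z ∨ w)) ∨ z)

(x ∨ (y ∨ (z ∨ w))) ∨ ((y ∨ (z ∨ w)) ∨ z)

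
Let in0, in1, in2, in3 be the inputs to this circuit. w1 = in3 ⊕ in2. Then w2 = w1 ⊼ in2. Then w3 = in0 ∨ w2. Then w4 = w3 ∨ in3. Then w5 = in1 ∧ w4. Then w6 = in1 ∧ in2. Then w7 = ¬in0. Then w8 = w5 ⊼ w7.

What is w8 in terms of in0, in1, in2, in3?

w1 = in3 ⊕ in2
w2 = w1 ⊼ in2 = (in3 ⊕ in2) ⊼ in2
w3 = in0 ∨ w2 = in0 ∨ ((in3 ⊕ in2) ⊼ in2)
w4 = w3 ∨ in3 = (in0 ∨ ((in3 ⊕ in2) ⊼ in2)) ∨ in3
w5 = in1 ∧ w4 = in1 ∧ ((in0 ∨ ((in3 ⊕ in2) ⊼ in2)) ∨ in3)
w7 = ¬in0
w8 = w5 ⊼ w7 = (in1 ∧ ((in0 ∨ ((in3 ⊕ in2) ⊼ in2)) ∨ in3)) ⊼ ¬in0

(in1 ∧ ((in0 ∨ ((in3 ⊕ in2) ⊼ in2)) ∨ in3)) ⊼ ¬in0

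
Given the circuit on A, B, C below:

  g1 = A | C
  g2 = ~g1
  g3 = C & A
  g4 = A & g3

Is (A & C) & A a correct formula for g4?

Yes

g3 = C & A
g4 = A & g3 = A & (C & A)
At A=0, B=0, C=0: circuit gives 0, formula gives 0.
At A=1, B=0, C=1: circuit gives 1, formula gives 1.
Agrees on all 8 inputs.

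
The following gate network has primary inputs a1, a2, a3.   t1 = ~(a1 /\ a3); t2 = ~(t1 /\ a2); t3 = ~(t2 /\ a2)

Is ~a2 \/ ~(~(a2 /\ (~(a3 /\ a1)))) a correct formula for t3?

Yes

t1 = ~(a1 /\ a3)
t2 = ~(t1 /\ a2) = ~((~(a1 /\ a3)) /\ a2)
t3 = ~(t2 /\ a2) = ~((~((~(a1 /\ a3)) /\ a2)) /\ a2)
At a1=1, a2=1, a3=1: circuit gives 0, formula gives 0.
At a1=0, a2=0, a3=0: circuit gives 1, formula gives 1.
Agrees on all 8 inputs.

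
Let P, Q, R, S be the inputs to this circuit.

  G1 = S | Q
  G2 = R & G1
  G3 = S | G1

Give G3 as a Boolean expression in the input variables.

S | (S | Q)

G1 = S | Q
G3 = S | G1 = S | (S | Q)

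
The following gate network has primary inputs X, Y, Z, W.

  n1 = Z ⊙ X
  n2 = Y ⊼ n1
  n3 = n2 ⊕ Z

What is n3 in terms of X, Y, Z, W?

n1 = Z ⊙ X
n2 = Y ⊼ n1 = Y ⊼ (Z ⊙ X)
n3 = n2 ⊕ Z = (Y ⊼ (Z ⊙ X)) ⊕ Z

(Y ⊼ (Z ⊙ X)) ⊕ Z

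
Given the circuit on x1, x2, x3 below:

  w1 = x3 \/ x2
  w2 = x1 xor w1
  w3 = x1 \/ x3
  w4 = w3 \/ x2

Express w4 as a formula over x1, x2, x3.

w3 = x1 \/ x3
w4 = w3 \/ x2 = (x1 \/ x3) \/ x2

(x1 \/ x3) \/ x2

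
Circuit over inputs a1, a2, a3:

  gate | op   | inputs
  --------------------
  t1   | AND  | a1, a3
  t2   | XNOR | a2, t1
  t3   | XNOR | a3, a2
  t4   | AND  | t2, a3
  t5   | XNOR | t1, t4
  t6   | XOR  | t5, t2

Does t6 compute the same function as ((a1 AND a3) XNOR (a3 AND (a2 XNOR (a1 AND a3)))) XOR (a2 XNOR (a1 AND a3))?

t1 = a1 AND a3
t2 = a2 XNOR t1 = a2 XNOR (a1 AND a3)
t4 = t2 AND a3 = (a2 XNOR (a1 AND a3)) AND a3
t5 = t1 XNOR t4 = (a1 AND a3) XNOR ((a2 XNOR (a1 AND a3)) AND a3)
t6 = t5 XOR t2 = ((a1 AND a3) XNOR ((a2 XNOR (a1 AND a3)) AND a3)) XOR (a2 XNOR (a1 AND a3))
At a1=0, a2=0, a3=0: circuit gives 0, formula gives 0.
At a1=0, a2=0, a3=1: circuit gives 1, formula gives 1.
Agrees on all 8 inputs.

Yes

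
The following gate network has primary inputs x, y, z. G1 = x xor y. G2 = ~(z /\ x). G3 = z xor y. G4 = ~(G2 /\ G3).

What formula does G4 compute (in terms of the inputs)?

~((~(z /\ x)) /\ (z xor y))

G2 = ~(z /\ x)
G3 = z xor y
G4 = ~(G2 /\ G3) = ~((~(z /\ x)) /\ (z xor y))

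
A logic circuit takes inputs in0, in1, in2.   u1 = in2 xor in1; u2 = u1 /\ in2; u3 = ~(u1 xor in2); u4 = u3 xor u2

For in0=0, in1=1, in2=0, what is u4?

u1 = 0 xor 1 = 1
u2 = 1 /\ 0 = 0
u3 = ~(1 xor 0) = 0
u4 = 0 xor 0 = 0

0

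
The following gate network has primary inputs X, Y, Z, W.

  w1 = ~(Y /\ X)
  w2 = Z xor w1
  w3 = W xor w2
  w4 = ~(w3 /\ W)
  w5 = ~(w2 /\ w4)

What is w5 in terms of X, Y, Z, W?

~((Z xor (~(Y /\ X))) /\ (~((W xor (Z xor (~(Y /\ X)))) /\ W)))

w1 = ~(Y /\ X)
w2 = Z xor w1 = Z xor (~(Y /\ X))
w3 = W xor w2 = W xor (Z xor (~(Y /\ X)))
w4 = ~(w3 /\ W) = ~((W xor (Z xor (~(Y /\ X)))) /\ W)
w5 = ~(w2 /\ w4) = ~((Z xor (~(Y /\ X))) /\ (~((W xor (Z xor (~(Y /\ X)))) /\ W)))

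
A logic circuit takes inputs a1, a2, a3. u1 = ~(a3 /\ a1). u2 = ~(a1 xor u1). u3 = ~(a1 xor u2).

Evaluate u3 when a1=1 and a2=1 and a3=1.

u1 = ~(1 /\ 1) = 0
u2 = ~(1 xor 0) = 0
u3 = ~(1 xor 0) = 0

0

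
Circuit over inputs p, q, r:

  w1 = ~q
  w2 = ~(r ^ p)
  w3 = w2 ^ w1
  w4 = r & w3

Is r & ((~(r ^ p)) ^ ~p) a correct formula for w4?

w1 = ~q
w2 = ~(r ^ p)
w3 = w2 ^ w1 = (~(r ^ p)) ^ ~q
w4 = r & w3 = r & ((~(r ^ p)) ^ ~q)
At p=0, q=1, r=1: circuit gives 0, formula gives 1.

No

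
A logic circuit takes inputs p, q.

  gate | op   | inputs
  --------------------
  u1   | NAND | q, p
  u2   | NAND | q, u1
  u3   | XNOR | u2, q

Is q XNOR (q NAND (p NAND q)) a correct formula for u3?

Yes

u1 = q NAND p
u2 = q NAND u1 = q NAND (q NAND p)
u3 = u2 XNOR q = (q NAND (q NAND p)) XNOR q
At p=0, q=0: circuit gives 0, formula gives 0.
At p=1, q=1: circuit gives 1, formula gives 1.
Agrees on all 4 inputs.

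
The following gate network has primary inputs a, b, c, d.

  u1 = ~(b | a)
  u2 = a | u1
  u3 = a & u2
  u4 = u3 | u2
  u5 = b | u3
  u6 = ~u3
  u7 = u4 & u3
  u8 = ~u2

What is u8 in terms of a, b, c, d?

u1 = ~(b | a)
u2 = a | u1 = a | (~(b | a))
u8 = ~u2 = ~(a | (~(b | a)))

~(a | (~(b | a)))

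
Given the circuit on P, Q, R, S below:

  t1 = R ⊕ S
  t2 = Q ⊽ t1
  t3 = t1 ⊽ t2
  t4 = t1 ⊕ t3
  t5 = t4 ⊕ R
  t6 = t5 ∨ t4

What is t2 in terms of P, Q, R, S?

t1 = R ⊕ S
t2 = Q ⊽ t1 = Q ⊽ (R ⊕ S)

Q ⊽ (R ⊕ S)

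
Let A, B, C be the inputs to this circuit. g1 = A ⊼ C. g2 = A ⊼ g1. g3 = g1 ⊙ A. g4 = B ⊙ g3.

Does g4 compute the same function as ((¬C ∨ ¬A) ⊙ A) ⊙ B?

g1 = A ⊼ C
g3 = g1 ⊙ A = (A ⊼ C) ⊙ A
g4 = B ⊙ g3 = B ⊙ ((A ⊼ C) ⊙ A)
At A=0, B=1, C=0: circuit gives 0, formula gives 0.
At A=0, B=0, C=0: circuit gives 1, formula gives 1.
Agrees on all 8 inputs.

Yes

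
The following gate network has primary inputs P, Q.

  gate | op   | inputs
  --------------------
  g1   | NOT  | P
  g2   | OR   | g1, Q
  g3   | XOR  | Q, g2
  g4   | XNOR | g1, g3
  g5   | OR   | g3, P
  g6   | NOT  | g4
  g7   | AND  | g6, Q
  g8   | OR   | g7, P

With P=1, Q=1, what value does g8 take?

1

g1 = NOT 1 = 0
g2 = 0 OR 1 = 1
g3 = 1 XOR 1 = 0
g4 = 0 XNOR 0 = 1
g6 = NOT 1 = 0
g7 = 0 AND 1 = 0
g8 = 0 OR 1 = 1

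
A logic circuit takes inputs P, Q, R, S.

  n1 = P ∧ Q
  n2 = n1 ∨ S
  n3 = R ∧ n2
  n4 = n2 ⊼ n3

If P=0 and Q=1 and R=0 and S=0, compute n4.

n1 = 0 ∧ 1 = 0
n2 = 0 ∨ 0 = 0
n3 = 0 ∧ 0 = 0
n4 = 0 ⊼ 0 = 1

1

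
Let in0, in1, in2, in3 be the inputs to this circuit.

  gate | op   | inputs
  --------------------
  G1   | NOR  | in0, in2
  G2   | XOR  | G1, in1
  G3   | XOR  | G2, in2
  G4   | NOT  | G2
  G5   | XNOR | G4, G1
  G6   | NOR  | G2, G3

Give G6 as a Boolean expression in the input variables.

((in0 NOR in2) XOR in1) NOR (((in0 NOR in2) XOR in1) XOR in2)

G1 = in0 NOR in2
G2 = G1 XOR in1 = (in0 NOR in2) XOR in1
G3 = G2 XOR in2 = ((in0 NOR in2) XOR in1) XOR in2
G6 = G2 NOR G3 = ((in0 NOR in2) XOR in1) NOR (((in0 NOR in2) XOR in1) XOR in2)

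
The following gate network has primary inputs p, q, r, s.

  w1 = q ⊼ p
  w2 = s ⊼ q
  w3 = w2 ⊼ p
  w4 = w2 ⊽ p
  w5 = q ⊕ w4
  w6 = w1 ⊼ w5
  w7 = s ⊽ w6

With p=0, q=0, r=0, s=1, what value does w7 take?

w1 = 0 ⊼ 0 = 1
w2 = 1 ⊼ 0 = 1
w4 = 1 ⊽ 0 = 0
w5 = 0 ⊕ 0 = 0
w6 = 1 ⊼ 0 = 1
w7 = 1 ⊽ 1 = 0

0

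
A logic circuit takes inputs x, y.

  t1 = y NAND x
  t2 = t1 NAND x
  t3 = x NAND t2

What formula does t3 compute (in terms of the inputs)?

t1 = y NAND x
t2 = t1 NAND x = (y NAND x) NAND x
t3 = x NAND t2 = x NAND ((y NAND x) NAND x)

x NAND ((y NAND x) NAND x)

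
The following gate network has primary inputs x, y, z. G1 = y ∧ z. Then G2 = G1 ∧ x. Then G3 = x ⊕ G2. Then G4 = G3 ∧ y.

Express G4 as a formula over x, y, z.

G1 = y ∧ z
G2 = G1 ∧ x = (y ∧ z) ∧ x
G3 = x ⊕ G2 = x ⊕ ((y ∧ z) ∧ x)
G4 = G3 ∧ y = (x ⊕ ((y ∧ z) ∧ x)) ∧ y

(x ⊕ ((y ∧ z) ∧ x)) ∧ y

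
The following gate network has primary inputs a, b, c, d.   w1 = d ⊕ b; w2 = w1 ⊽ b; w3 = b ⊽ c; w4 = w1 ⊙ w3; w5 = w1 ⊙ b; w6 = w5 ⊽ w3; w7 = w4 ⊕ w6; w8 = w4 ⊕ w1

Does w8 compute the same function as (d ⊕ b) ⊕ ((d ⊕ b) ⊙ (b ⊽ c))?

Yes

w1 = d ⊕ b
w3 = b ⊽ c
w4 = w1 ⊙ w3 = (d ⊕ b) ⊙ (b ⊽ c)
w8 = w4 ⊕ w1 = ((d ⊕ b) ⊙ (b ⊽ c)) ⊕ (d ⊕ b)
At a=0, b=0, c=0, d=0: circuit gives 0, formula gives 0.
At a=0, b=0, c=1, d=0: circuit gives 1, formula gives 1.
Agrees on all 16 inputs.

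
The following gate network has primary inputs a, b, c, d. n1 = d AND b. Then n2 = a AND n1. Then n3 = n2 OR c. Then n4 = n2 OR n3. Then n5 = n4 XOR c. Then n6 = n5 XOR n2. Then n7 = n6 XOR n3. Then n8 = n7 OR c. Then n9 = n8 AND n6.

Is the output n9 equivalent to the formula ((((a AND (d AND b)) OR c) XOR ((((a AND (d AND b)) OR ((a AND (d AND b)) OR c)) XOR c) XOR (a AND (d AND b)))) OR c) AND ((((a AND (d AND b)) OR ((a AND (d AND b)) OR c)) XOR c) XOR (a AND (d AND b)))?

n1 = d AND b
n2 = a AND n1 = a AND (d AND b)
n3 = n2 OR c = (a AND (d AND b)) OR c
n4 = n2 OR n3 = (a AND (d AND b)) OR ((a AND (d AND b)) OR c)
n5 = n4 XOR c = ((a AND (d AND b)) OR ((a AND (d AND b)) OR c)) XOR c
n6 = n5 XOR n2 = (((a AND (d AND b)) OR ((a AND (d AND b)) OR c)) XOR c) XOR (a AND (d AND b))
n7 = n6 XOR n3 = ((((a AND (d AND b)) OR ((a AND (d AND b)) OR c)) XOR c) XOR (a AND (d AND b))) XOR ((a AND (d AND b)) OR c)
n8 = n7 OR c = (((((a AND (d AND b)) OR ((a AND (d AND b)) OR c)) XOR c) XOR (a AND (d AND b))) XOR ((a AND (d AND b)) OR c)) OR c
n9 = n8 AND n6 = ((((((a AND (d AND b)) OR ((a AND (d AND b)) OR c)) XOR c) XOR (a AND (d AND b))) XOR ((a AND (d AND b)) OR c)) OR c) AND ((((a AND (d AND b)) OR ((a AND (d AND b)) OR c)) XOR c) XOR (a AND (d AND b)))
At a=0, b=0, c=0, d=0: circuit gives 0, formula gives 0.
At a=1, b=1, c=1, d=1: circuit gives 1, formula gives 1.
Agrees on all 16 inputs.

Yes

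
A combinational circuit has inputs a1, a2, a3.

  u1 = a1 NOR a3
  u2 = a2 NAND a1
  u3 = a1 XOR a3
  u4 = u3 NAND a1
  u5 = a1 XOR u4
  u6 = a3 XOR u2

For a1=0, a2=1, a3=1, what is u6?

u2 = 1 NAND 0 = 1
u6 = 1 XOR 1 = 0

0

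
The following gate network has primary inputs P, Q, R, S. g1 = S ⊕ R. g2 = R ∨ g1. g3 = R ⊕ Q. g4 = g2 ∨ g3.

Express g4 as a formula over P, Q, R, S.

(R ∨ (S ⊕ R)) ∨ (R ⊕ Q)

g1 = S ⊕ R
g2 = R ∨ g1 = R ∨ (S ⊕ R)
g3 = R ⊕ Q
g4 = g2 ∨ g3 = (R ∨ (S ⊕ R)) ∨ (R ⊕ Q)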